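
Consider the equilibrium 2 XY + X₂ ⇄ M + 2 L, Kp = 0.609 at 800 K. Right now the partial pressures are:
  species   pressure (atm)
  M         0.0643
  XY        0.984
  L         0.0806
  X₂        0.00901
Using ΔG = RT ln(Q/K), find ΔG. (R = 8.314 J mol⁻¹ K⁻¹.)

Qp = P(M)·P(L)² / (P(XY)²·P(X₂)) = (0.0643)·(0.0806)² / ((0.984)²·(0.00901)) = 0.0479
ΔG = RT ln(Qp/Kp) = (8.314 J mol⁻¹ K⁻¹)(800 K) × ln(0.0479/0.609)
   = (6.651 kJ/mol)(-2.543) = -16.9 kJ/mol
ΔG < 0, so the forward reaction is spontaneous (proceeds forward).

ΔG = -16.9 kJ/mol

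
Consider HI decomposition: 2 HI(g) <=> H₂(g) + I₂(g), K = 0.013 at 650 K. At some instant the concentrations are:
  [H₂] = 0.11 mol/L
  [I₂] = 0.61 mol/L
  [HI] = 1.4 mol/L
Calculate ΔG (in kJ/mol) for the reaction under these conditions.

ΔG = 5.23 kJ/mol

Q = [H₂]·[I₂] / [HI]² = (0.11)·(0.61) / (1.4)² = 0.0342
ΔG = RT ln(Q/K) = (8.314 J mol⁻¹ K⁻¹)(650 K) × ln(0.0342/0.013)
   = (5.404 kJ/mol)(0.9673) = 5.23 kJ/mol
ΔG > 0, so the forward reaction is non-spontaneous (proceeds in reverse).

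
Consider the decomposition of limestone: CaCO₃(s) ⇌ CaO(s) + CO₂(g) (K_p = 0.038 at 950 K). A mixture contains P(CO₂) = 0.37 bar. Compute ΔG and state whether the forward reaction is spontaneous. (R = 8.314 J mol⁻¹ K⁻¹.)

ΔG = 18.0 kJ/mol; the forward reaction is non-spontaneous

(CaCO₃, CaO are pure solids — omitted from Q_p.)
Q_p = P(CO₂) = 0.370
ΔG = RT ln(Q_p/K_p) = (8.314 J mol⁻¹ K⁻¹)(950 K) × ln(0.370/0.038)
   = (7.898 kJ/mol)(2.276) = 18.0 kJ/mol
ΔG > 0, so the forward reaction is non-spontaneous (proceeds in reverse).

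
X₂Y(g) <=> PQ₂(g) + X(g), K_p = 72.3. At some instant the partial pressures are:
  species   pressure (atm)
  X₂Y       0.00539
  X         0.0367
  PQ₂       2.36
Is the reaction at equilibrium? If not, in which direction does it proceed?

toward products

Q_p = P(PQ₂)·P(X) / P(X₂Y) = (2.36)·(0.0367) / (0.00539) = 16.1
Q_p = 16.1 < K_p = 72.3, so the forward reaction proceeds.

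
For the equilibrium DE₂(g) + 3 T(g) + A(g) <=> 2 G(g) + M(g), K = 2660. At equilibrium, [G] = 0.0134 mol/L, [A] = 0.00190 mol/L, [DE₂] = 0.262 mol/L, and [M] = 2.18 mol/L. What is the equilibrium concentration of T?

At equilibrium, K = [G]²·[M] / ([DE₂]·[T]³·[A]) = 2660.
(0.0134)²·(2.18) / ((0.262)·([T])³·(0.00190)) = 2660
[T]³ = 2.96×10⁻⁴ ⇒ [T] = 0.0666 mol/L

[T] = 0.0666 mol/L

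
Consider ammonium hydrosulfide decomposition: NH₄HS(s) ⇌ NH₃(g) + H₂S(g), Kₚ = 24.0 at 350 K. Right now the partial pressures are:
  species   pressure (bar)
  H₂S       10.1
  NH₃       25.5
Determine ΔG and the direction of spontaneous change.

ΔG = 6.91 kJ/mol; the forward reaction is non-spontaneous

(NH₄HS is a pure solid — omitted from Qₚ.)
Qₚ = P(NH₃)·P(H₂S) = (25.5)·(10.1) = 258
ΔG = RT ln(Qₚ/Kₚ) = (8.314 J mol⁻¹ K⁻¹)(350 K) × ln(258/24.0)
   = (2.910 kJ/mol)(2.375) = 6.91 kJ/mol
ΔG > 0, so the forward reaction is non-spontaneous (proceeds in reverse).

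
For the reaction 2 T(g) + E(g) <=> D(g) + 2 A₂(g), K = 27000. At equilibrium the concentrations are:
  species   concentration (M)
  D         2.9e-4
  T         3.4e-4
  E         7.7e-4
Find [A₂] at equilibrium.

At equilibrium, K = [D]·[A₂]² / ([T]²·[E]) = 27000.
(2.9e-4)·([A₂])² / ((3.4e-4)²·(7.7e-4)) = 27000
[A₂]² = 0.00829 ⇒ [A₂] = 0.091 M

[A₂] = 0.091 M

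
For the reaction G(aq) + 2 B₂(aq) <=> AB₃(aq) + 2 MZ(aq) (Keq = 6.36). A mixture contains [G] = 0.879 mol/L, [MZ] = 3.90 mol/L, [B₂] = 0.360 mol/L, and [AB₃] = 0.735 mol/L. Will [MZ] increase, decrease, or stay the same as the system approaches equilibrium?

decrease

Q = [AB₃]·[MZ]² / ([G]·[B₂]²) = (0.735)·(3.90)² / ((0.879)·(0.360)²) = 98.1
Q = 98.1 > Keq = 6.36: net reverse reaction.
MZ is a product, so it decreases.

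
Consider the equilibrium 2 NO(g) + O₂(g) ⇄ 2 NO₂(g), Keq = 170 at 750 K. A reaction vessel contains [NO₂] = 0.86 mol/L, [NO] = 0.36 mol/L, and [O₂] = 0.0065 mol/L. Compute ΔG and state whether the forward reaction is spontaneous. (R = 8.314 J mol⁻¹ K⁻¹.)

Q = [NO₂]² / ([NO]²·[O₂]) = (0.86)² / ((0.36)²·(0.0065)) = 878
ΔG = RT ln(Q/Keq) = (8.314 J mol⁻¹ K⁻¹)(750 K) × ln(878/170)
   = (6.236 kJ/mol)(1.642) = 10.2 kJ/mol
ΔG > 0, so the forward reaction is non-spontaneous (proceeds in reverse).

ΔG = 10.2 kJ/mol; the forward reaction is non-spontaneous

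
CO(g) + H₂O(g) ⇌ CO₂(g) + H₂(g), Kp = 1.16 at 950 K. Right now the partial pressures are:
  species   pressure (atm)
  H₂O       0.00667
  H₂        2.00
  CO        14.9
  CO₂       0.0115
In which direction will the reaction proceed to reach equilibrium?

toward products

Qp = P(CO₂)·P(H₂) / (P(CO)·P(H₂O)) = (0.0115)·(2.00) / ((14.9)·(0.00667)) = 0.231
Qp = 0.231 < Kp = 1.16, so the forward reaction proceeds.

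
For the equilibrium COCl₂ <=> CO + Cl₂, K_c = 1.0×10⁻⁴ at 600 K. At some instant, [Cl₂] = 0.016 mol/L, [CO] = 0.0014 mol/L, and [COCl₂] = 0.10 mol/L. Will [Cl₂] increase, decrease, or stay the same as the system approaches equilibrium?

decrease

Q_c = [CO]·[Cl₂] / [COCl₂] = (0.0014)·(0.016) / (0.10) = 2.2×10⁻⁴
Q_c = 2.2×10⁻⁴ > K_c = 1.0×10⁻⁴: net reverse reaction.
Cl₂ is a product, so it decreases.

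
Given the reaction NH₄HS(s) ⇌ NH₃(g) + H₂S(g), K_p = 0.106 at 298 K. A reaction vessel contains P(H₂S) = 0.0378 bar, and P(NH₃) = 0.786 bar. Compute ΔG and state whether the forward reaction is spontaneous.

ΔG = -3.15 kJ/mol; the forward reaction is spontaneous

(NH₄HS is a pure solid — omitted from Q_p.)
Q_p = P(NH₃)·P(H₂S) = (0.786)·(0.0378) = 0.0297
ΔG = RT ln(Q_p/K_p) = (8.314 J mol⁻¹ K⁻¹)(298 K) × ln(0.0297/0.106)
   = (2.478 kJ/mol)(-1.272) = -3.15 kJ/mol
ΔG < 0, so the forward reaction is spontaneous (proceeds forward).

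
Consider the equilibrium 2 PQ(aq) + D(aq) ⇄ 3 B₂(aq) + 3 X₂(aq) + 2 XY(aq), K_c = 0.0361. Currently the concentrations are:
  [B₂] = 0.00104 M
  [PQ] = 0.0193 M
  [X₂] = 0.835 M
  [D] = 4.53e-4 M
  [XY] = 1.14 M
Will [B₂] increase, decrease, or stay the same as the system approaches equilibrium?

Q_c = [B₂]³·[X₂]³·[XY]² / ([PQ]²·[D]) = (0.00104)³·(0.835)³·(1.14)² / ((0.0193)²·(4.53e-4)) = 0.00504
Q_c = 0.00504 < K_c = 0.0361: net forward reaction.
B₂ is a product, so it increases.

increase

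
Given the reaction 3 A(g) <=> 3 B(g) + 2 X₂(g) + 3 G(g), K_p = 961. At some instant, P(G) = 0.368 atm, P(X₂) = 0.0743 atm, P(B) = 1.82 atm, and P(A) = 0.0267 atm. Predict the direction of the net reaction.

toward products

Q_p = P(B)³·P(X₂)²·P(G)³ / P(A)³ = (1.82)³·(0.0743)²·(0.368)³ / (0.0267)³ = 87.1
Q_p = 87.1 < K_p = 961, so the forward reaction proceeds.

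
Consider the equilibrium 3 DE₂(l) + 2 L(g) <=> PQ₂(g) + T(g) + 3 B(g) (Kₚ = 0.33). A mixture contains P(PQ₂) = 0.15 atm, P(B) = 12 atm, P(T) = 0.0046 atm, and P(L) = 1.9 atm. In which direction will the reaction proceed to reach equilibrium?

at equilibrium

(DE₂ is a pure liquid — omitted from Qₚ.)
Qₚ = P(PQ₂)·P(T)·P(B)³ / P(L)² = (0.15)·(0.0046)·(12)³ / (1.9)² = 0.33
Qₚ = 0.33 = Kₚ, so the system is already at equilibrium.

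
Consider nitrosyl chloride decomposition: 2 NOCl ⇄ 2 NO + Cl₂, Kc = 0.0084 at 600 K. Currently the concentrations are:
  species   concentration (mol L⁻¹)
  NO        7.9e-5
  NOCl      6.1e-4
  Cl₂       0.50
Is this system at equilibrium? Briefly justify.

Qc = [NO]²·[Cl₂] / [NOCl]² = (7.9e-5)²·(0.50) / (6.1e-4)² = 0.0084
Qc = 0.0084 = Kc; the system is at equilibrium.

yes, at equilibrium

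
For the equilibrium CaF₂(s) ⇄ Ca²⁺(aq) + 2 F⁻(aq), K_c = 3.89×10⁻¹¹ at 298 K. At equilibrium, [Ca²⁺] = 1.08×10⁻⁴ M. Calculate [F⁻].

[F⁻] = 6.00×10⁻⁴ M

(CaF₂ is a pure solid — omitted from K_c.)
At equilibrium, K_c = [Ca²⁺]·[F⁻]² = 3.89×10⁻¹¹.
(1.08×10⁻⁴)·([F⁻])² = 3.89×10⁻¹¹
[F⁻]² = 3.60×10⁻⁷ ⇒ [F⁻] = 6.00×10⁻⁴ M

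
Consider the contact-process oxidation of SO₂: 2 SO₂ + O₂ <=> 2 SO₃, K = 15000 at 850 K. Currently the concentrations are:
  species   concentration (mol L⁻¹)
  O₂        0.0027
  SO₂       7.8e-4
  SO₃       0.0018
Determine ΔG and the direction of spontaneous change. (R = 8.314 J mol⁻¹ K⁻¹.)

ΔG = -14.3 kJ/mol; the forward reaction is spontaneous

Q = [SO₃]² / ([SO₂]²·[O₂]) = (0.0018)² / ((7.8e-4)²·(0.0027)) = 1970
ΔG = RT ln(Q/K) = (8.314 J mol⁻¹ K⁻¹)(850 K) × ln(1970/15000)
   = (7.067 kJ/mol)(-2.030) = -14.3 kJ/mol
ΔG < 0, so the forward reaction is spontaneous (proceeds forward).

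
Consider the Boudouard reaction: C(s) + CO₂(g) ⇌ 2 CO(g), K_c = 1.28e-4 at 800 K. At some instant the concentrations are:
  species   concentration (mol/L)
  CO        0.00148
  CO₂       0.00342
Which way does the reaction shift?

to the left

(C is a pure solid — omitted from Q_c.)
Q_c = [CO]² / [CO₂] = (0.00148)² / (0.00342) = 6.40e-4
Q_c = 6.40e-4 > K_c = 1.28e-4, so the reverse reaction proceeds.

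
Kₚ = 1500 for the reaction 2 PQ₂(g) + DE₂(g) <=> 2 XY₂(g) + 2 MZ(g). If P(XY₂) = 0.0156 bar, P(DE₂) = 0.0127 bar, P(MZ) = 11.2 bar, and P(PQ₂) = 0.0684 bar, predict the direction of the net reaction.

to the right

Qₚ = P(XY₂)²·P(MZ)² / (P(PQ₂)²·P(DE₂)) = (0.0156)²·(11.2)² / ((0.0684)²·(0.0127)) = 514
Qₚ = 514 < Kₚ = 1500, so the forward reaction proceeds.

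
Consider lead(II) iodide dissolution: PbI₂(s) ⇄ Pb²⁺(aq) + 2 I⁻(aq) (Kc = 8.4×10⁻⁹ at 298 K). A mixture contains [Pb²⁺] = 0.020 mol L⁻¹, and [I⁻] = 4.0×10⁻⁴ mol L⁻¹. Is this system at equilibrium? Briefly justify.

(PbI₂ is a pure solid — omitted from Qc.)
Qc = [Pb²⁺]·[I⁻]² = (0.020)·(4.0×10⁻⁴)² = 3.2×10⁻⁹
Qc = 3.2×10⁻⁹ < Kc = 8.4×10⁻⁹: net forward reaction.

no; Q < K, reaction proceeds forward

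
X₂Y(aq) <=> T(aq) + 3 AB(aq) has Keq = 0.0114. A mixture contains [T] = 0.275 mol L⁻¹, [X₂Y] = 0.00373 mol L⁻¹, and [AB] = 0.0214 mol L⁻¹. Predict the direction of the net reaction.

Q = [T]·[AB]³ / [X₂Y] = (0.275)·(0.0214)³ / (0.00373) = 7.23e-4
Q = 7.23e-4 < Keq = 0.0114, so the forward reaction proceeds.

forward (toward products)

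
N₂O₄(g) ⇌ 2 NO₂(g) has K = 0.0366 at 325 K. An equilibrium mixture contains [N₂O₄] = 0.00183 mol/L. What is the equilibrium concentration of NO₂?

At equilibrium, K = [NO₂]² / [N₂O₄] = 0.0366.
([NO₂])² / (0.00183) = 0.0366
[NO₂]² = 6.70×10⁻⁵ ⇒ [NO₂] = 0.00818 mol/L

[NO₂] = 0.00818 mol/L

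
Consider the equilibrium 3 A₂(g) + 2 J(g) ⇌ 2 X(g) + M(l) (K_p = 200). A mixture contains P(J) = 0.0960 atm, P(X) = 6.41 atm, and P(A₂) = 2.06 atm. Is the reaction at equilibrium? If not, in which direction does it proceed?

(M is a pure liquid — omitted from Q_p.)
Q_p = P(X)² / (P(A₂)³·P(J)²) = (6.41)² / ((2.06)³·(0.0960)²) = 510
Q_p = 510 > K_p = 200, so the reverse reaction proceeds.

toward reactants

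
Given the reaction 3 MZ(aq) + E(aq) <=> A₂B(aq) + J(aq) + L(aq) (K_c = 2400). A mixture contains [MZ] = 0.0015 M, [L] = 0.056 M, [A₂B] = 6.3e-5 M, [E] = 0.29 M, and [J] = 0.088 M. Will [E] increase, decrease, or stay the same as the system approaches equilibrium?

decrease

Q_c = [A₂B]·[J]·[L] / ([MZ]³·[E]) = (6.3e-5)·(0.088)·(0.056) / ((0.0015)³·(0.29)) = 320
Q_c = 320 < K_c = 2400: net forward reaction.
E is a reactant, so it decreases.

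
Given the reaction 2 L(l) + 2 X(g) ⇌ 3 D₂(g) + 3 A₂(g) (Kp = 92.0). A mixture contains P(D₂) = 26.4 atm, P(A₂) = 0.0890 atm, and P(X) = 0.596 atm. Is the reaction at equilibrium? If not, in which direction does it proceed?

in the forward direction

(L is a pure liquid — omitted from Qp.)
Qp = P(D₂)³·P(A₂)³ / P(X)² = (26.4)³·(0.0890)³ / (0.596)² = 36.5
Qp = 36.5 < Kp = 92.0, so the forward reaction proceeds.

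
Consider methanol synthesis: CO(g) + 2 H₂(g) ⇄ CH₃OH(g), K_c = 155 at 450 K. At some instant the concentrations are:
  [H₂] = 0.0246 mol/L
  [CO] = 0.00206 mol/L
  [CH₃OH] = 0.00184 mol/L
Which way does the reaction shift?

reverse (toward reactants)

Q_c = [CH₃OH] / ([CO]·[H₂]²) = (0.00184) / ((0.00206)·(0.0246)²) = 1480
Q_c = 1480 > K_c = 155, so the reverse reaction proceeds.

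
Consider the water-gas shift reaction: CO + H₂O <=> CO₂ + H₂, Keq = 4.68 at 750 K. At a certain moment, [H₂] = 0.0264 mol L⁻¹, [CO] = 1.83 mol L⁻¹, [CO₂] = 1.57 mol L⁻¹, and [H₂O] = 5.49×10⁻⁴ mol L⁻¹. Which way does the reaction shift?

Q = [CO₂]·[H₂] / ([CO]·[H₂O]) = (1.57)·(0.0264) / ((1.83)·(5.49×10⁻⁴)) = 41.3
Q = 41.3 > Keq = 4.68, so the reverse reaction proceeds.

in the reverse direction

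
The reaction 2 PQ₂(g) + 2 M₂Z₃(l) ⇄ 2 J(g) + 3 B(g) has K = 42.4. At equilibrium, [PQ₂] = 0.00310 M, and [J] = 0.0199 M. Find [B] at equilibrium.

(M₂Z₃ is a pure liquid — omitted from K.)
At equilibrium, K = [J]²·[B]³ / [PQ₂]² = 42.4.
(0.0199)²·([B])³ / (0.00310)² = 42.4
[B]³ = 1.03 ⇒ [B] = 1.01 M

[B] = 1.01 M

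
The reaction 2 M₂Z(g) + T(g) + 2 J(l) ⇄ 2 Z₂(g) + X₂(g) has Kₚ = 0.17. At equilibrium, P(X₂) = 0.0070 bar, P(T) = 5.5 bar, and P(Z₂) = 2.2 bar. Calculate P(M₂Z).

(J is a pure liquid — omitted from Kₚ.)
At equilibrium, Kₚ = P(Z₂)²·P(X₂) / (P(M₂Z)²·P(T)) = 0.17.
(2.2)²·(0.0070) / ((P(M₂Z))²·(5.5)) = 0.17
P(M₂Z)² = 0.0362 ⇒ P(M₂Z) = 0.19 bar

P(M₂Z) = 0.19 bar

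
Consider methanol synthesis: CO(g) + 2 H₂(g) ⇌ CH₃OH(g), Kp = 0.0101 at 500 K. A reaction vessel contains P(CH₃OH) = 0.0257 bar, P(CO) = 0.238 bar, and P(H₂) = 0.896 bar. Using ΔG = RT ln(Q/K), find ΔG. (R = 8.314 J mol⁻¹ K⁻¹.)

Qp = P(CH₃OH) / (P(CO)·P(H₂)²) = (0.0257) / ((0.238)·(0.896)²) = 0.135
ΔG = RT ln(Qp/Kp) = (8.314 J mol⁻¹ K⁻¹)(500 K) × ln(0.135/0.0101)
   = (4.157 kJ/mol)(2.593) = 10.8 kJ/mol
ΔG > 0, so the forward reaction is non-spontaneous (proceeds in reverse).

ΔG = 10.8 kJ/mol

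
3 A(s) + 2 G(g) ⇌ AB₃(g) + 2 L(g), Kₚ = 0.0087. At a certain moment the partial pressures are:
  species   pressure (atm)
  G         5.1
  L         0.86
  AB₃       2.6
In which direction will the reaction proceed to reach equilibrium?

to the left

(A is a pure solid — omitted from Qₚ.)
Qₚ = P(AB₃)·P(L)² / P(G)² = (2.6)·(0.86)² / (5.1)² = 0.074
Qₚ = 0.074 > Kₚ = 0.0087, so the reverse reaction proceeds.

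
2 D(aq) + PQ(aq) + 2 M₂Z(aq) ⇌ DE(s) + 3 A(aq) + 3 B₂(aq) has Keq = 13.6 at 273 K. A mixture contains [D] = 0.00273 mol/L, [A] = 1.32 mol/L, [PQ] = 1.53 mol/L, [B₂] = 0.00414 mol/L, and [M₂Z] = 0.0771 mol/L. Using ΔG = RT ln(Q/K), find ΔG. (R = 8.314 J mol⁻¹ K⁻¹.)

ΔG = -3.93 kJ/mol

(DE is a pure solid — omitted from Q.)
Q = [A]³·[B₂]³ / ([D]²·[PQ]·[M₂Z]²) = (1.32)³·(0.00414)³ / ((0.00273)²·(1.53)·(0.0771)²) = 2.41
ΔG = RT ln(Q/Keq) = (8.314 J mol⁻¹ K⁻¹)(273 K) × ln(2.41/13.6)
   = (2.270 kJ/mol)(-1.730) = -3.93 kJ/mol
ΔG < 0, so the forward reaction is spontaneous (proceeds forward).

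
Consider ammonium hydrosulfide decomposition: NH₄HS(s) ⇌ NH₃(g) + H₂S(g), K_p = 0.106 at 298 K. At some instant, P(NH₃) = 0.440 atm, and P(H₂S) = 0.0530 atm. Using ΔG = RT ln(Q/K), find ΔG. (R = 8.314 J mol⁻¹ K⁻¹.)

(NH₄HS is a pure solid — omitted from Q_p.)
Q_p = P(NH₃)·P(H₂S) = (0.440)·(0.0530) = 0.0233
ΔG = RT ln(Q_p/K_p) = (8.314 J mol⁻¹ K⁻¹)(298 K) × ln(0.0233/0.106)
   = (2.478 kJ/mol)(-1.515) = -3.75 kJ/mol
ΔG < 0, so the forward reaction is spontaneous (proceeds forward).

ΔG = -3.75 kJ/mol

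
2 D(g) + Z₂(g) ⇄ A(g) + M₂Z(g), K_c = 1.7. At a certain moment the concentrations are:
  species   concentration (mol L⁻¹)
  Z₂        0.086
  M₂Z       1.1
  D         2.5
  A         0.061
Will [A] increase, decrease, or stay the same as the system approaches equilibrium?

increase

Q_c = [A]·[M₂Z] / ([D]²·[Z₂]) = (0.061)·(1.1) / ((2.5)²·(0.086)) = 0.12
Q_c = 0.12 < K_c = 1.7: net forward reaction.
A is a product, so it increases.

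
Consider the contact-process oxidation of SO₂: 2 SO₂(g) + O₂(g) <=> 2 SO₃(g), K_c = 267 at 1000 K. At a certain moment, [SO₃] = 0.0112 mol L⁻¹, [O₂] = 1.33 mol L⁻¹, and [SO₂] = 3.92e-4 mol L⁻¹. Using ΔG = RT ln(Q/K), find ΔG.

ΔG = 6.92 kJ/mol

Q_c = [SO₃]² / ([SO₂]²·[O₂]) = (0.0112)² / ((3.92e-4)²·(1.33)) = 614
ΔG = RT ln(Q_c/K_c) = (8.314 J mol⁻¹ K⁻¹)(1000 K) × ln(614/267)
   = (8.314 kJ/mol)(0.8327) = 6.92 kJ/mol
ΔG > 0, so the forward reaction is non-spontaneous (proceeds in reverse).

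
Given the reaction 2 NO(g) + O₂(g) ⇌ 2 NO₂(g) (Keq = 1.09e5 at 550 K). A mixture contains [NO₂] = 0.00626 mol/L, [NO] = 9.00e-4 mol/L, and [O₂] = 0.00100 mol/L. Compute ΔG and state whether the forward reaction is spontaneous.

Q = [NO₂]² / ([NO]²·[O₂]) = (0.00626)² / ((9.00e-4)²·(0.00100)) = 48400
ΔG = RT ln(Q/Keq) = (8.314 J mol⁻¹ K⁻¹)(550 K) × ln(48400/1.09e5)
   = (4.573 kJ/mol)(-0.8118) = -3.71 kJ/mol
ΔG < 0, so the forward reaction is spontaneous (proceeds forward).

ΔG = -3.71 kJ/mol; the forward reaction is spontaneous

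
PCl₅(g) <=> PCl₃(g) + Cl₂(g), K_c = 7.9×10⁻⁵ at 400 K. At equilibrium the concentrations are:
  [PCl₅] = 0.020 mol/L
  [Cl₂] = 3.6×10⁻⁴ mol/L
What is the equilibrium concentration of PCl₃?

At equilibrium, K_c = [PCl₃]·[Cl₂] / [PCl₅] = 7.9×10⁻⁵.
([PCl₃])·(3.6×10⁻⁴) / (0.020) = 7.9×10⁻⁵
[PCl₃] = 0.00439 = 0.0044 mol/L

[PCl₃] = 0.0044 mol/L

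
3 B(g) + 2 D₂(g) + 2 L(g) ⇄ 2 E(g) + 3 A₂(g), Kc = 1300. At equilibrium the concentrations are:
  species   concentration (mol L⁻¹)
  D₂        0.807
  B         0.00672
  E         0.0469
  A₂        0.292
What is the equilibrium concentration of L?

[L] = 0.462 mol L⁻¹

At equilibrium, Kc = [E]²·[A₂]³ / ([B]³·[D₂]²·[L]²) = 1300.
(0.0469)²·(0.292)³ / ((0.00672)³·(0.807)²·([L])²) = 1300
[L]² = 0.213 ⇒ [L] = 0.462 mol L⁻¹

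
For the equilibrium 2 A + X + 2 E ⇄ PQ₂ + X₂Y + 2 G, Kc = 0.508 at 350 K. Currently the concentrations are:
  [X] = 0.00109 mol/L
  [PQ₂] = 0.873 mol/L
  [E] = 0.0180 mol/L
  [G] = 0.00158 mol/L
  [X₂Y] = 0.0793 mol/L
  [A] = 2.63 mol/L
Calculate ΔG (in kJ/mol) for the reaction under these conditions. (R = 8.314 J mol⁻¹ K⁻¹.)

Qc = [PQ₂]·[X₂Y]·[G]² / ([A]²·[X]·[E]²) = (0.873)·(0.0793)·(0.00158)² / ((2.63)²·(0.00109)·(0.0180)²) = 0.0707
ΔG = RT ln(Qc/Kc) = (8.314 J mol⁻¹ K⁻¹)(350 K) × ln(0.0707/0.508)
   = (2.910 kJ/mol)(-1.972) = -5.74 kJ/mol
ΔG < 0, so the forward reaction is spontaneous (proceeds forward).

ΔG = -5.74 kJ/mol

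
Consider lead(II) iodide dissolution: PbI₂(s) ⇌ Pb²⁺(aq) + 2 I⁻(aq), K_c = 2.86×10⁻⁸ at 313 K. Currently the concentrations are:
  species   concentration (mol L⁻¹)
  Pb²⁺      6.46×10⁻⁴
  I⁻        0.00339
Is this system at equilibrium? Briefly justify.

(PbI₂ is a pure solid — omitted from Q_c.)
Q_c = [Pb²⁺]·[I⁻]² = (6.46×10⁻⁴)·(0.00339)² = 7.42×10⁻⁹
Q_c = 7.42×10⁻⁹ < K_c = 2.86×10⁻⁸: net forward reaction.

no; Q < K, reaction proceeds forward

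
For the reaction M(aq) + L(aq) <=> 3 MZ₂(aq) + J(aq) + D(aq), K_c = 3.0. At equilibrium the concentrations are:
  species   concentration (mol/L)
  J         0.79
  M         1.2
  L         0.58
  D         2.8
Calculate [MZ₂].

At equilibrium, K_c = [MZ₂]³·[J]·[D] / ([M]·[L]) = 3.0.
([MZ₂])³·(0.79)·(2.8) / ((1.2)·(0.58)) = 3.0
[MZ₂]³ = 0.944 ⇒ [MZ₂] = 0.98 mol/L

[MZ₂] = 0.98 mol/L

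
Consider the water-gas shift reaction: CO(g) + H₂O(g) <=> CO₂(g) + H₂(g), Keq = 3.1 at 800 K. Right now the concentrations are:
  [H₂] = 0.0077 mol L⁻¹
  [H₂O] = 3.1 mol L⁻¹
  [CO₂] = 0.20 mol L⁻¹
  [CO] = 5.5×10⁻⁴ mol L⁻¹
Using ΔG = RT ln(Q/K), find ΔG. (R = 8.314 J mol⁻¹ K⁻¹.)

Q = [CO₂]·[H₂] / ([CO]·[H₂O]) = (0.20)·(0.0077) / ((5.5×10⁻⁴)·(3.1)) = 0.903
ΔG = RT ln(Q/Keq) = (8.314 J mol⁻¹ K⁻¹)(800 K) × ln(0.903/3.1)
   = (6.651 kJ/mol)(-1.233) = -8.20 kJ/mol
ΔG < 0, so the forward reaction is spontaneous (proceeds forward).

ΔG = -8.20 kJ/mol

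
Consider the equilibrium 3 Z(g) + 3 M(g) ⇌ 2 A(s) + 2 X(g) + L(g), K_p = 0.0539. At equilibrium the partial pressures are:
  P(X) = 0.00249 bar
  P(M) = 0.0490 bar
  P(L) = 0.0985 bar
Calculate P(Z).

(A is a pure solid — omitted from K_p.)
At equilibrium, K_p = P(X)²·P(L) / (P(Z)³·P(M)³) = 0.0539.
(0.00249)²·(0.0985) / ((P(Z))³·(0.0490)³) = 0.0539
P(Z)³ = 0.0963 ⇒ P(Z) = 0.458 bar

P(Z) = 0.458 bar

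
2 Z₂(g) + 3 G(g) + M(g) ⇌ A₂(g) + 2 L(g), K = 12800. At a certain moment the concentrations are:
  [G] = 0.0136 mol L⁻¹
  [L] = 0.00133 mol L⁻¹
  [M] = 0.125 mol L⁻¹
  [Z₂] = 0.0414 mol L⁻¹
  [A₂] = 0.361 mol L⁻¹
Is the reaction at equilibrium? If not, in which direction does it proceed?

forward (toward products)

Q = [A₂]·[L]² / ([Z₂]²·[G]³·[M]) = (0.361)·(0.00133)² / ((0.0414)²·(0.0136)³·(0.125)) = 1180
Q = 1180 < K = 12800, so the forward reaction proceeds.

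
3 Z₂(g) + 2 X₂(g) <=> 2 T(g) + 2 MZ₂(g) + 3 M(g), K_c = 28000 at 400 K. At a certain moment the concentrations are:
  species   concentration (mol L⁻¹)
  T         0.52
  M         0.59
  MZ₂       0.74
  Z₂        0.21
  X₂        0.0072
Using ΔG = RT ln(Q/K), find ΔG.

ΔG = 2.71 kJ/mol

Q_c = [T]²·[MZ₂]²·[M]³ / ([Z₂]³·[X₂]²) = (0.52)²·(0.74)²·(0.59)³ / ((0.21)³·(0.0072)²) = 63300
ΔG = RT ln(Q_c/K_c) = (8.314 J mol⁻¹ K⁻¹)(400 K) × ln(63300/28000)
   = (3.326 kJ/mol)(0.8157) = 2.71 kJ/mol
ΔG > 0, so the forward reaction is non-spontaneous (proceeds in reverse).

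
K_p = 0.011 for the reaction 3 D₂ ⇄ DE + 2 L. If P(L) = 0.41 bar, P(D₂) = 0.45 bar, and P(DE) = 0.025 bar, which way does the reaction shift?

Q_p = P(DE)·P(L)² / P(D₂)³ = (0.025)·(0.41)² / (0.45)³ = 0.046
Q_p = 0.046 > K_p = 0.011, so the reverse reaction proceeds.

in the reverse direction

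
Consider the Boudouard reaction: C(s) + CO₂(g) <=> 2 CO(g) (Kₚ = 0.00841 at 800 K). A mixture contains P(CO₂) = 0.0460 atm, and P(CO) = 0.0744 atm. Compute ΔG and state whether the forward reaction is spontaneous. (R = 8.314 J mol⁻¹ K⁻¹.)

ΔG = 17.7 kJ/mol; the forward reaction is non-spontaneous

(C is a pure solid — omitted from Qₚ.)
Qₚ = P(CO)² / P(CO₂) = (0.0744)² / (0.0460) = 0.120
ΔG = RT ln(Qₚ/Kₚ) = (8.314 J mol⁻¹ K⁻¹)(800 K) × ln(0.120/0.00841)
   = (6.651 kJ/mol)(2.658) = 17.7 kJ/mol
ΔG > 0, so the forward reaction is non-spontaneous (proceeds in reverse).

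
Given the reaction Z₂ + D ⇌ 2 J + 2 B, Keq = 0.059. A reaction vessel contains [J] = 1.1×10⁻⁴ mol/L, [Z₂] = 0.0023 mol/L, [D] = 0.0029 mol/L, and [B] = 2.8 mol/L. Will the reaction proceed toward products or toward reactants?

toward products

Q = [J]²·[B]² / ([Z₂]·[D]) = (1.1×10⁻⁴)²·(2.8)² / ((0.0023)·(0.0029)) = 0.014
Q = 0.014 < Keq = 0.059, so the forward reaction proceeds.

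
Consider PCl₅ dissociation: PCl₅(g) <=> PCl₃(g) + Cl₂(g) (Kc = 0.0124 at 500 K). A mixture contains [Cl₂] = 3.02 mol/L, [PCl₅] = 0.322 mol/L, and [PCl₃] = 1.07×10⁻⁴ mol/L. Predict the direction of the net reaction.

Qc = [PCl₃]·[Cl₂] / [PCl₅] = (1.07×10⁻⁴)·(3.02) / (0.322) = 0.00100
Qc = 0.00100 < Kc = 0.0124, so the forward reaction proceeds.

forward (toward products)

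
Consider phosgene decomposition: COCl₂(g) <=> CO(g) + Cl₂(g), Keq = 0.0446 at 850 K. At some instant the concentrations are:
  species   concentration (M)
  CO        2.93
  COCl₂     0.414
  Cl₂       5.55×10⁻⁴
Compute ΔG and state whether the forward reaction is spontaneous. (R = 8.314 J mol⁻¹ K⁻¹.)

Q = [CO]·[Cl₂] / [COCl₂] = (2.93)·(5.55×10⁻⁴) / (0.414) = 0.00393
ΔG = RT ln(Q/Keq) = (8.314 J mol⁻¹ K⁻¹)(850 K) × ln(0.00393/0.0446)
   = (7.067 kJ/mol)(-2.429) = -17.2 kJ/mol
ΔG < 0, so the forward reaction is spontaneous (proceeds forward).

ΔG = -17.2 kJ/mol; the forward reaction is spontaneous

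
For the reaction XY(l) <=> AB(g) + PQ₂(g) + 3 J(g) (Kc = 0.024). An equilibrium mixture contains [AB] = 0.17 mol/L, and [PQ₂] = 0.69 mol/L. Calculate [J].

[J] = 0.59 mol/L

(XY is a pure liquid — omitted from Kc.)
At equilibrium, Kc = [AB]·[PQ₂]·[J]³ = 0.024.
(0.17)·(0.69)·([J])³ = 0.024
[J]³ = 0.205 ⇒ [J] = 0.59 mol/L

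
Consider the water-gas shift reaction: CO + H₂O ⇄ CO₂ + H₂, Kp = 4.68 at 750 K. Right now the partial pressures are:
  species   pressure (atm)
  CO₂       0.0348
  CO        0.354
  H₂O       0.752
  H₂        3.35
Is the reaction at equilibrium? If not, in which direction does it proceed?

Qp = P(CO₂)·P(H₂) / (P(CO)·P(H₂O)) = (0.0348)·(3.35) / ((0.354)·(0.752)) = 0.438
Qp = 0.438 < Kp = 4.68, so the forward reaction proceeds.

in the forward direction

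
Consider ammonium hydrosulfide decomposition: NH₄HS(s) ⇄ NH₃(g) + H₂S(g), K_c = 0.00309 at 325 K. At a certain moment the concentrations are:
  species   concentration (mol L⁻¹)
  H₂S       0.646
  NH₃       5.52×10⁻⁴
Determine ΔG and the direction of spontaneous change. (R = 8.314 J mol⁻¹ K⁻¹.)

ΔG = -5.83 kJ/mol; the forward reaction is spontaneous

(NH₄HS is a pure solid — omitted from Q_c.)
Q_c = [NH₃]·[H₂S] = (5.52×10⁻⁴)·(0.646) = 3.57×10⁻⁴
ΔG = RT ln(Q_c/K_c) = (8.314 J mol⁻¹ K⁻¹)(325 K) × ln(3.57×10⁻⁴/0.00309)
   = (2.702 kJ/mol)(-2.158) = -5.83 kJ/mol
ΔG < 0, so the forward reaction is spontaneous (proceeds forward).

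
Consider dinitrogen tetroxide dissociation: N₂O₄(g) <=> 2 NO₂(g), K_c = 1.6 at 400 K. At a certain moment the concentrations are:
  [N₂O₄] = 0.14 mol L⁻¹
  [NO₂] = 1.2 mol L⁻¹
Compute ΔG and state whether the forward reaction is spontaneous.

Q_c = [NO₂]² / [N₂O₄] = (1.2)² / (0.14) = 10.3
ΔG = RT ln(Q_c/K_c) = (8.314 J mol⁻¹ K⁻¹)(400 K) × ln(10.3/1.6)
   = (3.326 kJ/mol)(1.862) = 6.19 kJ/mol
ΔG > 0, so the forward reaction is non-spontaneous (proceeds in reverse).

ΔG = 6.19 kJ/mol; the forward reaction is non-spontaneous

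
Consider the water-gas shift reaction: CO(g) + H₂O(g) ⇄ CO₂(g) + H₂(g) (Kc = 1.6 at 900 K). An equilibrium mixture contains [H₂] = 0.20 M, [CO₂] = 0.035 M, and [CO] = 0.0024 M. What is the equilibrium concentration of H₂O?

[H₂O] = 1.8 M

At equilibrium, Kc = [CO₂]·[H₂] / ([CO]·[H₂O]) = 1.6.
(0.035)·(0.20) / ((0.0024)·([H₂O])) = 1.6
[H₂O] = 1.82 = 1.8 M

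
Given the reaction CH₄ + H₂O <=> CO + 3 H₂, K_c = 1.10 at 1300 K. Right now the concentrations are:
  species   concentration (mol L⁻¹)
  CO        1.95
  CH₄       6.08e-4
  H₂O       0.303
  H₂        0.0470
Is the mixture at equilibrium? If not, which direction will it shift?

yes, at equilibrium

Q_c = [CO]·[H₂]³ / ([CH₄]·[H₂O]) = (1.95)·(0.0470)³ / ((6.08e-4)·(0.303)) = 1.10
Q_c = 1.10 = K_c; the system is at equilibrium.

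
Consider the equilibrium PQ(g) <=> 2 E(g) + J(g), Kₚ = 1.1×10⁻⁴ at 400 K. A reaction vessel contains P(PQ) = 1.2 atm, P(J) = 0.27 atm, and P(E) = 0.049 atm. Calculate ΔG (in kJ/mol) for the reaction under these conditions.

Qₚ = P(E)²·P(J) / P(PQ) = (0.049)²·(0.27) / (1.2) = 5.40×10⁻⁴
ΔG = RT ln(Qₚ/Kₚ) = (8.314 J mol⁻¹ K⁻¹)(400 K) × ln(5.40×10⁻⁴/1.1×10⁻⁴)
   = (3.326 kJ/mol)(1.591) = 5.29 kJ/mol
ΔG > 0, so the forward reaction is non-spontaneous (proceeds in reverse).

ΔG = 5.29 kJ/mol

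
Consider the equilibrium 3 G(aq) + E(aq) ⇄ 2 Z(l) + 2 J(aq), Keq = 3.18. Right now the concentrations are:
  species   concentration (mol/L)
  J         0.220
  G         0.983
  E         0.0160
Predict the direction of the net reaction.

neither direction; the system is at equilibrium

(Z is a pure liquid — omitted from Q.)
Q = [J]² / ([G]³·[E]) = (0.220)² / ((0.983)³·(0.0160)) = 3.18
Q = 3.18 = Keq, so the system is already at equilibrium.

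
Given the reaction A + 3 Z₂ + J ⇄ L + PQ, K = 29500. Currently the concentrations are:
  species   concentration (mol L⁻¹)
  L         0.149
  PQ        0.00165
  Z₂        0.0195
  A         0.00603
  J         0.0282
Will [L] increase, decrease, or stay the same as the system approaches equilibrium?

decrease

Q = [L]·[PQ] / ([A]·[Z₂]³·[J]) = (0.149)·(0.00165) / ((0.00603)·(0.0195)³·(0.0282)) = 1.95×10⁵
Q = 1.95×10⁵ > K = 29500: net reverse reaction.
L is a product, so it decreases.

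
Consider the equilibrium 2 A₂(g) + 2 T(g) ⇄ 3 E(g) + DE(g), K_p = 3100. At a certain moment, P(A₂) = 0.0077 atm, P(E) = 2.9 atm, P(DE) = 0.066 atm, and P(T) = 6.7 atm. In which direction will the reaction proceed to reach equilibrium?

Q_p = P(E)³·P(DE) / (P(A₂)²·P(T)²) = (2.9)³·(0.066) / ((0.0077)²·(6.7)²) = 600
Q_p = 600 < K_p = 3100, so the forward reaction proceeds.

toward products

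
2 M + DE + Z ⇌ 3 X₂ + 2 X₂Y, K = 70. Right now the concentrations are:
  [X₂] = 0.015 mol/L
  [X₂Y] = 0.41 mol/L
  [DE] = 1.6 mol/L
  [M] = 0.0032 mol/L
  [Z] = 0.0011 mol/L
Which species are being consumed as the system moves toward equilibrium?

Q = [X₂]³·[X₂Y]² / ([M]²·[DE]·[Z]) = (0.015)³·(0.41)² / ((0.0032)²·(1.6)·(0.0011)) = 31
Q = 31 < K = 70: net forward reaction.

M, DE, Z (reactants)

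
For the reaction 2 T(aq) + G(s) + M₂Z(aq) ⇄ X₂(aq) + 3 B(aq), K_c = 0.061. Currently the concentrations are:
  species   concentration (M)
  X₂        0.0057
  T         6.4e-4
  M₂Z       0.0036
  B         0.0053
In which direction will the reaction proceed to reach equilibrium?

reverse (toward reactants)

(G is a pure solid — omitted from Q_c.)
Q_c = [X₂]·[B]³ / ([T]²·[M₂Z]) = (0.0057)·(0.0053)³ / ((6.4e-4)²·(0.0036)) = 0.58
Q_c = 0.58 > K_c = 0.061, so the reverse reaction proceeds.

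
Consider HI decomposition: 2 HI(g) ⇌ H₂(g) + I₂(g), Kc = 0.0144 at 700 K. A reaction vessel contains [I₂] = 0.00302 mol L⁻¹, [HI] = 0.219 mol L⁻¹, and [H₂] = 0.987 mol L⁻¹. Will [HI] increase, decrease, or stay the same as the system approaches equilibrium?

increase

Qc = [H₂]·[I₂] / [HI]² = (0.987)·(0.00302) / (0.219)² = 0.0621
Qc = 0.0621 > Kc = 0.0144: net reverse reaction.
HI is a reactant, so it increases.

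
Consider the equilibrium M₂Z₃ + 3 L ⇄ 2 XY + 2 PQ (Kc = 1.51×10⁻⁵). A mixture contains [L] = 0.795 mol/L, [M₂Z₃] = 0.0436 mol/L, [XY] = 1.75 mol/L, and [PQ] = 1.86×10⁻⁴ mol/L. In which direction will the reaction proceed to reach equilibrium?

in the forward direction

Qc = [XY]²·[PQ]² / ([M₂Z₃]·[L]³) = (1.75)²·(1.86×10⁻⁴)² / ((0.0436)·(0.795)³) = 4.84×10⁻⁶
Qc = 4.84×10⁻⁶ < Kc = 1.51×10⁻⁵, so the forward reaction proceeds.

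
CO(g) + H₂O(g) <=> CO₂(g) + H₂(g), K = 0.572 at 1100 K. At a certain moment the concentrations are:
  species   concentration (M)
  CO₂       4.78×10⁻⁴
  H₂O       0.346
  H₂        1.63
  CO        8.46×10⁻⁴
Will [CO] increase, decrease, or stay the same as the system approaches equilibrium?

Q = [CO₂]·[H₂] / ([CO]·[H₂O]) = (4.78×10⁻⁴)·(1.63) / ((8.46×10⁻⁴)·(0.346)) = 2.66
Q = 2.66 > K = 0.572: net reverse reaction.
CO is a reactant, so it increases.

increase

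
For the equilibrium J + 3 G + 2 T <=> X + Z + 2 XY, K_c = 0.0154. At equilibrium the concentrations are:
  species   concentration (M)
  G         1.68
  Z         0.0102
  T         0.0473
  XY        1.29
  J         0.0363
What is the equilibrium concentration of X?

At equilibrium, K_c = [X]·[Z]·[XY]² / ([J]·[G]³·[T]²) = 0.0154.
([X])·(0.0102)·(1.29)² / ((0.0363)·(1.68)³·(0.0473)²) = 0.0154
[X] = 3.49×10⁻⁴ M

[X] = 3.49×10⁻⁴ M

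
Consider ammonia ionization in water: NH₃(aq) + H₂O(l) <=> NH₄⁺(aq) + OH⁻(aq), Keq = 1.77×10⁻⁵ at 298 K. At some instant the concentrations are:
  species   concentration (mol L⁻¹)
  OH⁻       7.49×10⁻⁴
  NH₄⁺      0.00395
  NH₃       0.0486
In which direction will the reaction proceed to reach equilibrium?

reverse (toward reactants)

(H₂O is a pure liquid — omitted from Q.)
Q = [NH₄⁺]·[OH⁻] / [NH₃] = (0.00395)·(7.49×10⁻⁴) / (0.0486) = 6.09×10⁻⁵
Q = 6.09×10⁻⁵ > Keq = 1.77×10⁻⁵, so the reverse reaction proceeds.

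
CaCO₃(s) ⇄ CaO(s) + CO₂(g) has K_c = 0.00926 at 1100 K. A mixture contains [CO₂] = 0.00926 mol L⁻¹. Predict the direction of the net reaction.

(CaCO₃, CaO are pure solids — omitted from Q_c.)
Q_c = [CO₂] = 0.00926
Q_c = 0.00926 = K_c, so the system is already at equilibrium.

neither direction; the system is at equilibrium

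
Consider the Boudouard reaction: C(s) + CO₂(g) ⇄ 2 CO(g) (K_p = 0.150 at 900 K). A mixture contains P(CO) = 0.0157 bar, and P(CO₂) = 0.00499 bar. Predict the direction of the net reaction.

forward (toward products)

(C is a pure solid — omitted from Q_p.)
Q_p = P(CO)² / P(CO₂) = (0.0157)² / (0.00499) = 0.0494
Q_p = 0.0494 < K_p = 0.150, so the forward reaction proceeds.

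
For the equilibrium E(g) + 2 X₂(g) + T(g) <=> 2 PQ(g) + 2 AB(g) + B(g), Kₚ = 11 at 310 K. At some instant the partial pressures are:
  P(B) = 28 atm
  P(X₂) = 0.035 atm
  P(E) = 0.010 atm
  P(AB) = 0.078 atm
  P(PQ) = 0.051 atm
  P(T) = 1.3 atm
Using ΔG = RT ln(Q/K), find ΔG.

ΔG = 2.39 kJ/mol

Qₚ = P(PQ)²·P(AB)²·P(B) / (P(E)·P(X₂)²·P(T)) = (0.051)²·(0.078)²·(28) / ((0.010)·(0.035)²·(1.3)) = 27.8
ΔG = RT ln(Qₚ/Kₚ) = (8.314 J mol⁻¹ K⁻¹)(310 K) × ln(27.8/11)
   = (2.577 kJ/mol)(0.9271) = 2.39 kJ/mol
ΔG > 0, so the forward reaction is non-spontaneous (proceeds in reverse).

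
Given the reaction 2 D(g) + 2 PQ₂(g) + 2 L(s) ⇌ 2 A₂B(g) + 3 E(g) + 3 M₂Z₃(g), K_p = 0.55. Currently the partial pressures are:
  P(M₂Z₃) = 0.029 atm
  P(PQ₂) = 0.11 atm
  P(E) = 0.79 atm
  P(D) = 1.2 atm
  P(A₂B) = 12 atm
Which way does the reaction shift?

(L is a pure solid — omitted from Q_p.)
Q_p = P(A₂B)²·P(E)³·P(M₂Z₃)³ / (P(D)²·P(PQ₂)²) = (12)²·(0.79)³·(0.029)³ / ((1.2)²·(0.11)²) = 0.099
Q_p = 0.099 < K_p = 0.55, so the forward reaction proceeds.

in the forward direction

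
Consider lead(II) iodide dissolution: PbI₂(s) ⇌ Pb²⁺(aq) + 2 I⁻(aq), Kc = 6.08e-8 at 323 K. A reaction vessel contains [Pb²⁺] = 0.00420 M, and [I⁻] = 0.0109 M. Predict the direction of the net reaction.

(PbI₂ is a pure solid — omitted from Qc.)
Qc = [Pb²⁺]·[I⁻]² = (0.00420)·(0.0109)² = 4.99e-7
Qc = 4.99e-7 > Kc = 6.08e-8, so the reverse reaction proceeds.

to the left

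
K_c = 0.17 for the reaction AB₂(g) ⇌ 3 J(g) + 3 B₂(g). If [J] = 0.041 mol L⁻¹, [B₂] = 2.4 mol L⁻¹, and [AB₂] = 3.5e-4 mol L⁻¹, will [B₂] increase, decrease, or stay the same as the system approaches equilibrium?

Q_c = [J]³·[B₂]³ / [AB₂] = (0.041)³·(2.4)³ / (3.5e-4) = 2.7
Q_c = 2.7 > K_c = 0.17: net reverse reaction.
B₂ is a product, so it decreases.

decrease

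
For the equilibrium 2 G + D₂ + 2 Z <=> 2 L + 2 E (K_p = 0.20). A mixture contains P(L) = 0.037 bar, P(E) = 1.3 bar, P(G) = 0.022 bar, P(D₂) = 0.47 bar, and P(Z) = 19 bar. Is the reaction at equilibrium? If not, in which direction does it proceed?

forward (toward products)

Q_p = P(L)²·P(E)² / (P(G)²·P(D₂)·P(Z)²) = (0.037)²·(1.3)² / ((0.022)²·(0.47)·(19)²) = 0.028
Q_p = 0.028 < K_p = 0.20, so the forward reaction proceeds.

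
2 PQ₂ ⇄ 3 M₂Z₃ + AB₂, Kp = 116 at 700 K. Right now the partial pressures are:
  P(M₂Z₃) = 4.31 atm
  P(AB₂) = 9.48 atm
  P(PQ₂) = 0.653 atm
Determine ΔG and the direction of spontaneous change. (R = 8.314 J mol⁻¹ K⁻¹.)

ΔG = 15.9 kJ/mol; the forward reaction is non-spontaneous

Qp = P(M₂Z₃)³·P(AB₂) / P(PQ₂)² = (4.31)³·(9.48) / (0.653)² = 1780
ΔG = RT ln(Qp/Kp) = (8.314 J mol⁻¹ K⁻¹)(700 K) × ln(1780/116)
   = (5.820 kJ/mol)(2.731) = 15.9 kJ/mol
ΔG > 0, so the forward reaction is non-spontaneous (proceeds in reverse).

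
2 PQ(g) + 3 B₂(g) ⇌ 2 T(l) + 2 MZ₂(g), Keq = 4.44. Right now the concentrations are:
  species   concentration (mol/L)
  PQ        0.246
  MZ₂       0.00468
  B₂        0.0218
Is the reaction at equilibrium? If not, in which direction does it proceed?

in the reverse direction

(T is a pure liquid — omitted from Q.)
Q = [MZ₂]² / ([PQ]²·[B₂]³) = (0.00468)² / ((0.246)²·(0.0218)³) = 34.9
Q = 34.9 > Keq = 4.44, so the reverse reaction proceeds.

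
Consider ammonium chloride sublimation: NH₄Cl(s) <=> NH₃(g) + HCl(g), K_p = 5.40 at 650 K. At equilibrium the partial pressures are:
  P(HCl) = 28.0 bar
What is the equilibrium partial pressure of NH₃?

(NH₄Cl is a pure solid — omitted from K_p.)
At equilibrium, K_p = P(NH₃)·P(HCl) = 5.40.
(P(NH₃))·(28.0) = 5.40
P(NH₃) = 0.193 bar

P(NH₃) = 0.193 bar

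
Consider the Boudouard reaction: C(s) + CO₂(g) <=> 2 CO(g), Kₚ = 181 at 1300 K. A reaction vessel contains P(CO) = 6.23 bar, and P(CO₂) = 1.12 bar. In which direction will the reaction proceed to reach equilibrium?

(C is a pure solid — omitted from Qₚ.)
Qₚ = P(CO)² / P(CO₂) = (6.23)² / (1.12) = 34.7
Qₚ = 34.7 < Kₚ = 181, so the forward reaction proceeds.

toward products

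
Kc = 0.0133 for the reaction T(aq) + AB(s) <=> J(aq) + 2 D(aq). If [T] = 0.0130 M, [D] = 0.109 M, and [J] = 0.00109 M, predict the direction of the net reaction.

(AB is a pure solid — omitted from Qc.)
Qc = [J]·[D]² / [T] = (0.00109)·(0.109)² / (0.0130) = 9.96×10⁻⁴
Qc = 9.96×10⁻⁴ < Kc = 0.0133, so the forward reaction proceeds.

forward (toward products)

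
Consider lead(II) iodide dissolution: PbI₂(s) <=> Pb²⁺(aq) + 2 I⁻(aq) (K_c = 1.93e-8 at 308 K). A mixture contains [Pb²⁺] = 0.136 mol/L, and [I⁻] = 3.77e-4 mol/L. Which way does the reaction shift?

no net change (already at equilibrium)

(PbI₂ is a pure solid — omitted from Q_c.)
Q_c = [Pb²⁺]·[I⁻]² = (0.136)·(3.77e-4)² = 1.93e-8
Q_c = 1.93e-8 = K_c, so the system is already at equilibrium.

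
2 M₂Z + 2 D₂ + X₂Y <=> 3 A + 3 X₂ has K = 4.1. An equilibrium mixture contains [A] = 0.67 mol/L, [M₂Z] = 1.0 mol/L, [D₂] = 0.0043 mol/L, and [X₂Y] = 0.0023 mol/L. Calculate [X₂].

At equilibrium, K = [A]³·[X₂]³ / ([M₂Z]²·[D₂]²·[X₂Y]) = 4.1.
(0.67)³·([X₂])³ / ((1.0)²·(0.0043)²·(0.0023)) = 4.1
[X₂]³ = 5.80e-7 ⇒ [X₂] = 0.0083 mol/L

[X₂] = 0.0083 mol/L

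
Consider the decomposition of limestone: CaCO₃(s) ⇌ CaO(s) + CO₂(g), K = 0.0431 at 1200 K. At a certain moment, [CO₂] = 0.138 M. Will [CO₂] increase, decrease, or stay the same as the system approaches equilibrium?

decrease

(CaCO₃, CaO are pure solids — omitted from Q.)
Q = [CO₂] = 0.138
Q = 0.138 > K = 0.0431: net reverse reaction.
CO₂ is a product, so it decreases.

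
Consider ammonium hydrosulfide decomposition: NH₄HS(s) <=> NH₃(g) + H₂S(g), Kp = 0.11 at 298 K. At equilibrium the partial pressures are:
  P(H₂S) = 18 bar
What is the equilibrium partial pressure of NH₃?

P(NH₃) = 0.0061 bar

(NH₄HS is a pure solid — omitted from Kp.)
At equilibrium, Kp = P(NH₃)·P(H₂S) = 0.11.
(P(NH₃))·(18) = 0.11
P(NH₃) = 0.00611 = 0.0061 bar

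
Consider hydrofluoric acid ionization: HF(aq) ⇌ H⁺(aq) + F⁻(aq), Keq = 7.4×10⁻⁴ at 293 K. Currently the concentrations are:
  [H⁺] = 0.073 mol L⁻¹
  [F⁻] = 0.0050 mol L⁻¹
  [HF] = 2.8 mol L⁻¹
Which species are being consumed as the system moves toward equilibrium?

Q = [H⁺]·[F⁻] / [HF] = (0.073)·(0.0050) / (2.8) = 1.3×10⁻⁴
Q = 1.3×10⁻⁴ < Keq = 7.4×10⁻⁴: net forward reaction.

HF (reactants)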